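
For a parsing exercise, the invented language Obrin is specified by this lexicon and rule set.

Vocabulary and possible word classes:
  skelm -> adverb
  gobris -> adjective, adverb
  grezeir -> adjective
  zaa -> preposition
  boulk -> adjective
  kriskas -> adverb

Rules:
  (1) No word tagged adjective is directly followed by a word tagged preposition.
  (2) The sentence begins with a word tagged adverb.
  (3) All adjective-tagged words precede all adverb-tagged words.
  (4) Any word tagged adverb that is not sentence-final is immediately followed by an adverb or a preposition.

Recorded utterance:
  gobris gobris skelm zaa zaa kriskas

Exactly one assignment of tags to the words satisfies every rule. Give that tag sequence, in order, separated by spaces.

Candidates per position — 1:gobris {adjective,adverb}; 2:gobris {adjective,adverb}; 3:skelm {adverb}; 4:zaa {preposition}; 5:zaa {preposition}; 6:kriskas {adverb}.
Position 1: adjective is ruled out by rule 2; that leaves adverb.
Position 2: adjective is ruled out by rule 3; that leaves adverb.
The unique satisfying tagging is: adverb adverb adverb preposition preposition adverb.
Rule-by-rule: rule 1 satisfied; rule 2 satisfied; rule 3 satisfied; rule 4 satisfied.

adverb adverb adverb preposition preposition adverb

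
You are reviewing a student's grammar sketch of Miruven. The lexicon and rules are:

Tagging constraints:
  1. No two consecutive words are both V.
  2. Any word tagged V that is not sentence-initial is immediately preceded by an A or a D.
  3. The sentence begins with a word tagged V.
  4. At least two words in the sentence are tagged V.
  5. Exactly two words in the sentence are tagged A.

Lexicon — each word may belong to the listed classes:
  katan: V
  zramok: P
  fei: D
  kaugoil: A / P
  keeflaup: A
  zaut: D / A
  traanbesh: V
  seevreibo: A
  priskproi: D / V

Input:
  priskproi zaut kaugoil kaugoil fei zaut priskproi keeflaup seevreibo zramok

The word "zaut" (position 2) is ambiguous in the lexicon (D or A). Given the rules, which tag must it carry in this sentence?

D

Candidates per position — 1:priskproi {D,V}; 2:zaut {D,A}; 3:kaugoil {A,P}; 4:kaugoil {A,P}; 5:fei {D}; 6:zaut {D,A}; 7:priskproi {D,V}; 8:keeflaup {A}; 9:seevreibo {A}; 10:zramok {P}.
At position 1, choosing D makes rule 3 impossible to satisfy; hence V.
At position 2, choosing A makes rule 5 impossible to satisfy; hence D.
At position 3, choosing A makes rule 5 impossible to satisfy; hence P.
At position 4, choosing A makes rule 5 impossible to satisfy; hence P.
At position 6, choosing A makes rule 5 impossible to satisfy; hence D.
At position 7, choosing D makes rule 4 impossible to satisfy; hence V.
The only consistent sequence is: V D P P D D V A A P.
Checking: rule 1 ✓; rule 2 ✓; rule 3 ✓; rule 4 ✓; rule 5 ✓.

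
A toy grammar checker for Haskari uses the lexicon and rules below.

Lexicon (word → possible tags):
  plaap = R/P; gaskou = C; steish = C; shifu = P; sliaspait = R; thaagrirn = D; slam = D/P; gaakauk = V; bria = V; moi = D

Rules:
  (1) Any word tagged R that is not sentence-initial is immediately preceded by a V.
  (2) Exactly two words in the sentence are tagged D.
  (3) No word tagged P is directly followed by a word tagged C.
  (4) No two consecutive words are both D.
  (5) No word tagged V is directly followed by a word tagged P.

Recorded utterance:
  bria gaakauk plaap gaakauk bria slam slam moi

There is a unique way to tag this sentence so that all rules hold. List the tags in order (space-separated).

V V R V V D P D

Candidates per position — 1:bria {V}; 2:gaakauk {V}; 3:plaap {R,P}; 4:gaakauk {V}; 5:bria {V}; 6:slam {D,P}; 7:slam {D,P}; 8:moi {D}.
Word 3 cannot be P — rule 5 would then fail for every completion. It is R.
Word 6 cannot be P — rule 5 would then fail for every completion. It is D.
Word 7 cannot be D — rule 2 would then fail for every completion. It is P.
The unique satisfying tagging is: V V R V V D P D.
Verifying each rule — rule 1 holds; rule 2 holds; rule 3 holds; rule 4 holds; rule 5 holds.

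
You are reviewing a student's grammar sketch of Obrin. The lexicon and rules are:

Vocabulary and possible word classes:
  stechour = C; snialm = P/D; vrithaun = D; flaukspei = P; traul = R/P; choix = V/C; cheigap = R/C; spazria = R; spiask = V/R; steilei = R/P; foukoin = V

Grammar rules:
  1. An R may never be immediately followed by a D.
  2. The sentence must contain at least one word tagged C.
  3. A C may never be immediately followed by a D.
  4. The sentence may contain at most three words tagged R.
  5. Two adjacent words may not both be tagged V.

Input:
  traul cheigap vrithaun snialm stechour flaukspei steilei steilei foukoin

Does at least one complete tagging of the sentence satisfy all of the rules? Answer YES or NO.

NO

Candidates per position — 1:traul {R,P}; 2:cheigap {R,C}; 3:vrithaun {D}; 4:snialm {P,D}; 5:stechour {C}; 6:flaukspei {P}; 7:steilei {R,P}; 8:steilei {R,P}; 9:foukoin {V}.
Every candidate sequence violates at least one rule; no consistent tagging exists.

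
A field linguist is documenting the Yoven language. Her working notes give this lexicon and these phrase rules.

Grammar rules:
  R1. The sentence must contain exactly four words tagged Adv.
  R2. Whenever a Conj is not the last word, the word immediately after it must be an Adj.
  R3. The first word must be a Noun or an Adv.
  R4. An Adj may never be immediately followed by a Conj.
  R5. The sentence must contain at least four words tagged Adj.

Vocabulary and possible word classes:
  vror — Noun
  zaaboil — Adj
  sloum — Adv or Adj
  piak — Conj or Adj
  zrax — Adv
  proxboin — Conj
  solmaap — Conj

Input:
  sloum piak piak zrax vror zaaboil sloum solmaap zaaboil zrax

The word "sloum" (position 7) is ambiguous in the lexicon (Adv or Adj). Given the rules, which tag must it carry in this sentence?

Candidates per position — 1:sloum {Adv,Adj}; 2:piak {Conj,Adj}; 3:piak {Conj,Adj}; 4:zrax {Adv}; 5:vror {Noun}; 6:zaaboil {Adj}; 7:sloum {Adv,Adj}; 8:solmaap {Conj}; 9:zaaboil {Adj}; 10:zrax {Adv}.
Word 1 cannot be Adj — rule 1 would then fail for every completion. It is Adv.
Word 3 cannot be Conj — rule 2 would then fail for every completion. It is Adj.
Word 7 cannot be Adj — rule 1 would then fail for every completion. It is Adv.
Word 2 cannot be Conj — rule 5 would then fail for every completion. It is Adj.
That leaves exactly one tagging: Adv Adj Adj Adv Noun Adj Adv Conj Adj Adv.
Checking: rule 1 satisfied; rule 2 satisfied; rule 3 satisfied; rule 4 satisfied; rule 5 satisfied.

Adv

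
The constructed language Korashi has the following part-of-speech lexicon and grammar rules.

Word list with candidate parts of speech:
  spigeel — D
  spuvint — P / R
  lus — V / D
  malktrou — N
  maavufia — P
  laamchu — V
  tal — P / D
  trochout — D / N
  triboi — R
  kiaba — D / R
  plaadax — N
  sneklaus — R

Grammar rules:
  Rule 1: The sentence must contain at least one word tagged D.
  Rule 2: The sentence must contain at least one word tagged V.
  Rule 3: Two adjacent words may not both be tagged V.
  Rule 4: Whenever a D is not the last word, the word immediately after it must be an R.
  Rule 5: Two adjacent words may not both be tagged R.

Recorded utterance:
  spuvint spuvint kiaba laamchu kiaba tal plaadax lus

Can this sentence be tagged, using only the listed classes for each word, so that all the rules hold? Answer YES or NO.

YES

Candidates per position — 1:spuvint {P,R}; 2:spuvint {P,R}; 3:kiaba {D,R}; 4:laamchu {V}; 5:kiaba {D,R}; 6:tal {P,D}; 7:plaadax {N}; 8:lus {V,D}.
One satisfying assignment: P P R V R P N D.
Verifying each rule — rule 1 ok; rule 2 ok; rule 3 ok; rule 4 ok; rule 5 ok.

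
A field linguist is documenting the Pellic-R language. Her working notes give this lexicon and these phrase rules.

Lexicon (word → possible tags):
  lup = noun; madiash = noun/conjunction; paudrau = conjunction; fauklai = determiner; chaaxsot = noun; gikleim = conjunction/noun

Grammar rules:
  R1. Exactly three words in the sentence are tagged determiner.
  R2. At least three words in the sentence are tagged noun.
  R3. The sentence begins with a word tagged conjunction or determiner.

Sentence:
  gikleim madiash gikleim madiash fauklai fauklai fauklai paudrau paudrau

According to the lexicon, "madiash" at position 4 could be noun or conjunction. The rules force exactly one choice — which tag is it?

noun

Candidates per position — 1:gikleim {conjunction,noun}; 2:madiash {noun,conjunction}; 3:gikleim {conjunction,noun}; 4:madiash {noun,conjunction}; 5:fauklai {determiner}; 6:fauklai {determiner}; 7:fauklai {determiner}; 8:paudrau {conjunction}; 9:paudrau {conjunction}.
If word 1 were noun, no tagging could satisfy rule 3; so word 1 is conjunction.
If word 2 were conjunction, no tagging could satisfy rule 2; so word 2 is noun.
If word 3 were conjunction, no tagging could satisfy rule 2; so word 3 is noun.
If word 4 were conjunction, no tagging could satisfy rule 2; so word 4 is noun.
So the tagging must be: conjunction noun noun noun determiner determiner determiner conjunction conjunction.
Check: rule 1 satisfied; rule 2 satisfied; rule 3 satisfied.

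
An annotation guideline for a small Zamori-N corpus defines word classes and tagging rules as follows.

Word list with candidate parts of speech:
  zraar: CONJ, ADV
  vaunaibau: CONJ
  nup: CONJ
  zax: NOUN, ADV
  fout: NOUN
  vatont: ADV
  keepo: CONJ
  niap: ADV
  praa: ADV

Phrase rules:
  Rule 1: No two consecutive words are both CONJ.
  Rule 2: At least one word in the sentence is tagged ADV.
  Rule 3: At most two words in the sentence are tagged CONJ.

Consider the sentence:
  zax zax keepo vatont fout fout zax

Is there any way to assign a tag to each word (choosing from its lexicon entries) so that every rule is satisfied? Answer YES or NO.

YES

Candidates per position — 1:zax {NOUN,ADV}; 2:zax {NOUN,ADV}; 3:keepo {CONJ}; 4:vatont {ADV}; 5:fout {NOUN}; 6:fout {NOUN}; 7:zax {NOUN,ADV}.
One satisfying assignment: ADV NOUN CONJ ADV NOUN NOUN ADV.
Verifying each rule — rule 1 satisfied; rule 2 satisfied; rule 3 satisfied.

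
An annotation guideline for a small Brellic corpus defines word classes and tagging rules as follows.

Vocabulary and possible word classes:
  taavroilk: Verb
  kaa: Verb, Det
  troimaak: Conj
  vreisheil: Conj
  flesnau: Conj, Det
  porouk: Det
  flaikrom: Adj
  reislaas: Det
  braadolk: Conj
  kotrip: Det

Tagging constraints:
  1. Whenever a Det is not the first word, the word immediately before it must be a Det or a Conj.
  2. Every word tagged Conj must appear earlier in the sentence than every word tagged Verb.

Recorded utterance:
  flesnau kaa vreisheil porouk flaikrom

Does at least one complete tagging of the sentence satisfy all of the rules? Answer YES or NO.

Candidates per position — 1:flesnau {Conj,Det}; 2:kaa {Verb,Det}; 3:vreisheil {Conj}; 4:porouk {Det}; 5:flaikrom {Adj}.
One satisfying assignment: Conj Det Conj Det Adj.
Rule-by-rule: rule 1 ok; rule 2 ok.

YES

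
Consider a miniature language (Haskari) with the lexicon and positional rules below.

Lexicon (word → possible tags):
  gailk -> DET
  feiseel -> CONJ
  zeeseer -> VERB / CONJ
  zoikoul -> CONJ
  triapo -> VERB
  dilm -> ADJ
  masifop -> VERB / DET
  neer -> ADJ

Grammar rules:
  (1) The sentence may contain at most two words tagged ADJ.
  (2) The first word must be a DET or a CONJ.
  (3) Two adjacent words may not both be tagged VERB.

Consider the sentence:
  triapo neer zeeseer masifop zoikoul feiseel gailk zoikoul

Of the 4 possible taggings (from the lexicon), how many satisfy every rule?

0

Candidates per position — 1:triapo {VERB}; 2:neer {ADJ}; 3:zeeseer {VERB,CONJ}; 4:masifop {VERB,DET}; 5:zoikoul {CONJ}; 6:feiseel {CONJ}; 7:gailk {DET}; 8:zoikoul {CONJ}.
There are 4 candidate sequences in total.
Rule 2 cannot be satisfied by any choice of tags from the lexicon.
So there is no consistent tagging.
Count = 0.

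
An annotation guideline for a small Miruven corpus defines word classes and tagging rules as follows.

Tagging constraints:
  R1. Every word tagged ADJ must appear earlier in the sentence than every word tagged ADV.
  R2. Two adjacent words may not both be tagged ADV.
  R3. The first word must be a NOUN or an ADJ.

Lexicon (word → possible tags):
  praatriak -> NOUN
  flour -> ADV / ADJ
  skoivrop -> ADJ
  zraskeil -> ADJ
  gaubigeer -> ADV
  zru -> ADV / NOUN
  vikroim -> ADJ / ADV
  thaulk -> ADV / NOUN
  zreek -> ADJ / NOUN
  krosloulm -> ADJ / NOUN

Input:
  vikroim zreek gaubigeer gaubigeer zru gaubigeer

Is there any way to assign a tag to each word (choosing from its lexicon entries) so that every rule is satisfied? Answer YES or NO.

Candidates per position — 1:vikroim {ADJ,ADV}; 2:zreek {ADJ,NOUN}; 3:gaubigeer {ADV}; 4:gaubigeer {ADV}; 5:zru {ADV,NOUN}; 6:gaubigeer {ADV}.
Rule 2 cannot be satisfied by any choice of tags from the lexicon.
So there is no consistent tagging.

NO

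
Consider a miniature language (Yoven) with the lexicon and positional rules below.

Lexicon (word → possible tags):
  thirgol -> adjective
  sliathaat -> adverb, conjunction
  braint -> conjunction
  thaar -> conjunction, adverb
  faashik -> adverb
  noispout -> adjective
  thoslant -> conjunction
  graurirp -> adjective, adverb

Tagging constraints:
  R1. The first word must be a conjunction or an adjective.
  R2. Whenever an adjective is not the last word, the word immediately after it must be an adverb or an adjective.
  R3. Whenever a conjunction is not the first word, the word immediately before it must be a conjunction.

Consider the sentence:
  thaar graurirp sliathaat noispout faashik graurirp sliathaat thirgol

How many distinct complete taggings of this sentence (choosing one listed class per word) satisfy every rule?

Candidates per position — 1:thaar {conjunction,adverb}; 2:graurirp {adjective,adverb}; 3:sliathaat {adverb,conjunction}; 4:noispout {adjective}; 5:faashik {adverb}; 6:graurirp {adjective,adverb}; 7:sliathaat {adverb,conjunction}; 8:thirgol {adjective}.
There are 32 candidate sequences in total.
The sequences that satisfy every rule: conjunction adjective adverb adjective adverb adjective adverb adjective; conjunction adjective adverb adjective adverb adverb adverb adjective; conjunction adverb adverb adjective adverb adjective adverb adjective; conjunction adverb adverb adjective adverb adverb adverb adjective.
Count = 4.

4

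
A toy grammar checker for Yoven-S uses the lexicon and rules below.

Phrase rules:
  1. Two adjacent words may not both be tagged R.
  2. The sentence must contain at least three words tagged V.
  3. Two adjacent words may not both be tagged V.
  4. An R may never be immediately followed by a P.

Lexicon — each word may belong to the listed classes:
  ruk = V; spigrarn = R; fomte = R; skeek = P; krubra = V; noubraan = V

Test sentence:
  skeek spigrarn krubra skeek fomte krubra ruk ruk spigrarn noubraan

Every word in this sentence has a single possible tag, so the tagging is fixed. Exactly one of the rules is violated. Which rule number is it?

Fixed tagging: P R V P R V V V R V.
Checking each rule: R1 pass, R2 pass, R3 fail, R4 pass.
Only rule 3 fails.

3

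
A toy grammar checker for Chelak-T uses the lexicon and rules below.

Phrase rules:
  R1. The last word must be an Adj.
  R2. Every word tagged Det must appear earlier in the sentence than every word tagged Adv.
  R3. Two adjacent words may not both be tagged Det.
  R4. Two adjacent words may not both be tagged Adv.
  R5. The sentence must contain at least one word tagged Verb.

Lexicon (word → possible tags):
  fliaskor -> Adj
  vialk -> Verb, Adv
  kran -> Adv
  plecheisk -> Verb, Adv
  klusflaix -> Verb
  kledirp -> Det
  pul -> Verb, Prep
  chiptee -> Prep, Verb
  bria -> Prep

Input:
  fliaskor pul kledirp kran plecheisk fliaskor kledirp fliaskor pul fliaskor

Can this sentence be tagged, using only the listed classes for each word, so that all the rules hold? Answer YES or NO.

NO

Candidates per position — 1:fliaskor {Adj}; 2:pul {Verb,Prep}; 3:kledirp {Det}; 4:kran {Adv}; 5:plecheisk {Verb,Adv}; 6:fliaskor {Adj}; 7:kledirp {Det}; 8:fliaskor {Adj}; 9:pul {Verb,Prep}; 10:fliaskor {Adj}.
Rule 2 cannot be satisfied by any choice of tags from the lexicon.
So there is no consistent tagging.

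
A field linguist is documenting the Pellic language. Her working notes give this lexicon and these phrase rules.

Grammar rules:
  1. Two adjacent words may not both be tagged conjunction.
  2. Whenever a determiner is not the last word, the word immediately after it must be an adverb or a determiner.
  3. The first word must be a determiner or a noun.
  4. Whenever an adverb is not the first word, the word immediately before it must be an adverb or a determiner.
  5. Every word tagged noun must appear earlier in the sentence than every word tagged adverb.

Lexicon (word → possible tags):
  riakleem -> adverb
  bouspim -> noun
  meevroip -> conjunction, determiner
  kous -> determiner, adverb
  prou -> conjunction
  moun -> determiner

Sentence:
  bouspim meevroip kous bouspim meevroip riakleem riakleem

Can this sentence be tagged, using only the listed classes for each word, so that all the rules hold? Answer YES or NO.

NO

Candidates per position — 1:bouspim {noun}; 2:meevroip {conjunction,determiner}; 3:kous {determiner,adverb}; 4:bouspim {noun}; 5:meevroip {conjunction,determiner}; 6:riakleem {adverb}; 7:riakleem {adverb}.
Every candidate sequence violates at least one rule; no consistent tagging exists.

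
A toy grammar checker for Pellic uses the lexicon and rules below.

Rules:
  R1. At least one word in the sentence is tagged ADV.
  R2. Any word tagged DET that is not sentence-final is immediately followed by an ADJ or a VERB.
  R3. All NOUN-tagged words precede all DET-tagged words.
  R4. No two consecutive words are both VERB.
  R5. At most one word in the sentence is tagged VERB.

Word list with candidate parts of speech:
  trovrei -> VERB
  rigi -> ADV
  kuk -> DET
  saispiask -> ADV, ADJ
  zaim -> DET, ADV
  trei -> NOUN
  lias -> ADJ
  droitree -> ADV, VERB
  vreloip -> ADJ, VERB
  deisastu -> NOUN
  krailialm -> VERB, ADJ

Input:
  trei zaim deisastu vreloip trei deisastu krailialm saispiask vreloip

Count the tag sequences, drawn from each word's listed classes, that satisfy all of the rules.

Candidates per position — 1:trei {NOUN}; 2:zaim {DET,ADV}; 3:deisastu {NOUN}; 4:vreloip {ADJ,VERB}; 5:trei {NOUN}; 6:deisastu {NOUN}; 7:krailialm {VERB,ADJ}; 8:saispiask {ADV,ADJ}; 9:vreloip {ADJ,VERB}.
There are 32 candidate sequences in total.
Checking each against the rules leaves 8 sequences.
Count = 8.

8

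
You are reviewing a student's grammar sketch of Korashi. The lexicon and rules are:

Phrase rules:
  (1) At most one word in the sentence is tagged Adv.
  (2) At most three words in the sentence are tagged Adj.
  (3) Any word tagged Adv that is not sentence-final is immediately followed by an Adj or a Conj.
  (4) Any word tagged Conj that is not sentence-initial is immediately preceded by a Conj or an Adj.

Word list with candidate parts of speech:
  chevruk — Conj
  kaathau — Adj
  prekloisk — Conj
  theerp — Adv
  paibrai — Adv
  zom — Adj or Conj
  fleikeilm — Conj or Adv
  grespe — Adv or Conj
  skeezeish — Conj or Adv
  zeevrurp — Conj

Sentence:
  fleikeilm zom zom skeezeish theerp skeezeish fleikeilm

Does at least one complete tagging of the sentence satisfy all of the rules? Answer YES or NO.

NO

Candidates per position — 1:fleikeilm {Conj,Adv}; 2:zom {Adj,Conj}; 3:zom {Adj,Conj}; 4:skeezeish {Conj,Adv}; 5:theerp {Adv}; 6:skeezeish {Conj,Adv}; 7:fleikeilm {Conj,Adv}.
Every candidate sequence violates at least one rule; no consistent tagging exists.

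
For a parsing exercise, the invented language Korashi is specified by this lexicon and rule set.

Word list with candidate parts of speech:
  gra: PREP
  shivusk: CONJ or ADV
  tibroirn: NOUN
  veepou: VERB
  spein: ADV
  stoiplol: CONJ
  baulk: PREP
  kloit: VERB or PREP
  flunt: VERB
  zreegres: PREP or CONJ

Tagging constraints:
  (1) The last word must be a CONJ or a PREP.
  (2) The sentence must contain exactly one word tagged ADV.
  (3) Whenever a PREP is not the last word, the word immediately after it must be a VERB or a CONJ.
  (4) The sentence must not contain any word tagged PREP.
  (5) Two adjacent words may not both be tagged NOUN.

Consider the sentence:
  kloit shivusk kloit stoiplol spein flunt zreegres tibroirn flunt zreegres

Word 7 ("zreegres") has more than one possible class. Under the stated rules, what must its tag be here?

CONJ

Candidates per position — 1:kloit {VERB,PREP}; 2:shivusk {CONJ,ADV}; 3:kloit {VERB,PREP}; 4:stoiplol {CONJ}; 5:spein {ADV}; 6:flunt {VERB}; 7:zreegres {PREP,CONJ}; 8:tibroirn {NOUN}; 9:flunt {VERB}; 10:zreegres {PREP,CONJ}.
Position 1: PREP is ruled out by rule 4; that leaves VERB.
Position 2: ADV is ruled out by rule 2; that leaves CONJ.
Position 3: PREP is ruled out by rule 4; that leaves VERB.
Position 7: PREP is ruled out by rule 3; that leaves CONJ.
Position 10: PREP is ruled out by rule 4; that leaves CONJ.
The unique satisfying tagging is: VERB CONJ VERB CONJ ADV VERB CONJ NOUN VERB CONJ.
Checking: rule 1 satisfied; rule 2 satisfied; rule 3 satisfied; rule 4 satisfied; rule 5 satisfied.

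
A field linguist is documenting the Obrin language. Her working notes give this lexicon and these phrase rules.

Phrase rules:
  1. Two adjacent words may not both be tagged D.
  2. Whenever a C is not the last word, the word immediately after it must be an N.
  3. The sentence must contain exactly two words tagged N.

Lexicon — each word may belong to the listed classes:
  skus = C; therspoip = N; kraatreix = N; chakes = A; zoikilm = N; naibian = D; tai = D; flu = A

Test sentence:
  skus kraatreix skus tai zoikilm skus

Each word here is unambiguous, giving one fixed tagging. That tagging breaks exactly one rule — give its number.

Fixed tagging: C N C D N C.
Checking each rule: R1 ok, R2 fails, R3 ok.
Only rule 2 fails.

2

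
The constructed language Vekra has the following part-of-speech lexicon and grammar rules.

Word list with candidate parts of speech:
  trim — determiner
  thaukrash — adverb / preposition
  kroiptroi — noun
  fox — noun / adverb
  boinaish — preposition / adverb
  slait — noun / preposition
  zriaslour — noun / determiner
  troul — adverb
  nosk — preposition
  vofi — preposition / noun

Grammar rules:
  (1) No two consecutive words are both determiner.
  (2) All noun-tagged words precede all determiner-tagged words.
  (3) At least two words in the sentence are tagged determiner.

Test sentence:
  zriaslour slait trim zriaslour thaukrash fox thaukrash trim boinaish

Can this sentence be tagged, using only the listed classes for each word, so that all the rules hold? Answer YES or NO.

Candidates per position — 1:zriaslour {noun,determiner}; 2:slait {noun,preposition}; 3:trim {determiner}; 4:zriaslour {noun,determiner}; 5:thaukrash {adverb,preposition}; 6:fox {noun,adverb}; 7:thaukrash {adverb,preposition}; 8:trim {determiner}; 9:boinaish {preposition,adverb}.
Every candidate sequence violates at least one rule; no consistent tagging exists.

NO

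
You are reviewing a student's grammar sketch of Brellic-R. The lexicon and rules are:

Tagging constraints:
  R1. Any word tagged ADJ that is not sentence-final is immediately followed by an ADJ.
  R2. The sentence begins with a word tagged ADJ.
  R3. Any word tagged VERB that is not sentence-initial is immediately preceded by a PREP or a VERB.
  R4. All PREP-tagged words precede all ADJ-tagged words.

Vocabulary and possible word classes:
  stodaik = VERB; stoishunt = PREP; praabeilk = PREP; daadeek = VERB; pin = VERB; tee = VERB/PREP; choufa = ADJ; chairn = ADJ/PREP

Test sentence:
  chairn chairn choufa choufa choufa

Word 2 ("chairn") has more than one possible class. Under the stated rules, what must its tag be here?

Candidates per position — 1:chairn {ADJ,PREP}; 2:chairn {ADJ,PREP}; 3:choufa {ADJ}; 4:choufa {ADJ}; 5:choufa {ADJ}.
Position 1: PREP is ruled out by rule 2; that leaves ADJ.
Position 2: PREP is ruled out by rule 1; that leaves ADJ.
That leaves exactly one tagging: ADJ ADJ ADJ ADJ ADJ.
Rule-by-rule: rule 1 ok; rule 2 ok; rule 3 ok; rule 4 ok.

ADJ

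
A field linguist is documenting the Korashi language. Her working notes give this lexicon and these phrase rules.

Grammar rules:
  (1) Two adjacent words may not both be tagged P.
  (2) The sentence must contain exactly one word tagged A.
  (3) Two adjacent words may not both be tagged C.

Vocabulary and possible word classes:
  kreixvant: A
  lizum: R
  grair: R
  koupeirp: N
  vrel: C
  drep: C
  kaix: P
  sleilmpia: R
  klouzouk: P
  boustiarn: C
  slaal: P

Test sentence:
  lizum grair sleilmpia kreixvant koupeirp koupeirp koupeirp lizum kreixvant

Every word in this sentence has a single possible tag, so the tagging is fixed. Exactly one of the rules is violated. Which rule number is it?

Fixed tagging: R R R A N N N R A.
Applying the rules: R1 ✓, R2 ✗, R3 ✓.
Only rule 2 fails.

2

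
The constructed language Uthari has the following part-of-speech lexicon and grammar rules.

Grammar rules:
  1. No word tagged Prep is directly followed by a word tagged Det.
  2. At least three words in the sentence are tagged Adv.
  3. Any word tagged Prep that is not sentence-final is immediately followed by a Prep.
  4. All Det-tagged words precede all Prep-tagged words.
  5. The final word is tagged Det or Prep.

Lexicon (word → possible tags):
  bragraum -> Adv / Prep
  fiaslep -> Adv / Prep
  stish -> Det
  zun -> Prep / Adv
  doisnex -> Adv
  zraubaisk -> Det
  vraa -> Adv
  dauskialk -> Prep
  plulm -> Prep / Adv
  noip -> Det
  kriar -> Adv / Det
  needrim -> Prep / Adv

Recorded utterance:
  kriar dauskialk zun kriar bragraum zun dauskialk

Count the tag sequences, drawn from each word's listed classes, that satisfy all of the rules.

Candidates per position — 1:kriar {Adv,Det}; 2:dauskialk {Prep}; 3:zun {Prep,Adv}; 4:kriar {Adv,Det}; 5:bragraum {Adv,Prep}; 6:zun {Prep,Adv}; 7:dauskialk {Prep}.
There are 32 candidate sequences in total.
Rule 3 cannot be satisfied by any choice of tags from the lexicon.
So there is no consistent tagging.
Count = 0.

0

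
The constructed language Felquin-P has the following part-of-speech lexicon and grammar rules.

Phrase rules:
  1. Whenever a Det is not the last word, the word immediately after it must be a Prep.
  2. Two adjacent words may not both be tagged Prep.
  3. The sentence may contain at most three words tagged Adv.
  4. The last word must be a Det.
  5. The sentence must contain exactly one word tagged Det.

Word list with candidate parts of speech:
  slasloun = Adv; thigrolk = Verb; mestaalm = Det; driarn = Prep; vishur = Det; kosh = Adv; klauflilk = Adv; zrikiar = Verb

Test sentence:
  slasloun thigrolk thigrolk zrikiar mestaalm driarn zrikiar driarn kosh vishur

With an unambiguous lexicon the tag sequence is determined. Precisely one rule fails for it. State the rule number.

Fixed tagging: Adv Verb Verb Verb Det Prep Verb Prep Adv Det.
Checking each rule: R1 holds, R2 holds, R3 holds, R4 holds, R5 violated.
Only rule 5 fails.

5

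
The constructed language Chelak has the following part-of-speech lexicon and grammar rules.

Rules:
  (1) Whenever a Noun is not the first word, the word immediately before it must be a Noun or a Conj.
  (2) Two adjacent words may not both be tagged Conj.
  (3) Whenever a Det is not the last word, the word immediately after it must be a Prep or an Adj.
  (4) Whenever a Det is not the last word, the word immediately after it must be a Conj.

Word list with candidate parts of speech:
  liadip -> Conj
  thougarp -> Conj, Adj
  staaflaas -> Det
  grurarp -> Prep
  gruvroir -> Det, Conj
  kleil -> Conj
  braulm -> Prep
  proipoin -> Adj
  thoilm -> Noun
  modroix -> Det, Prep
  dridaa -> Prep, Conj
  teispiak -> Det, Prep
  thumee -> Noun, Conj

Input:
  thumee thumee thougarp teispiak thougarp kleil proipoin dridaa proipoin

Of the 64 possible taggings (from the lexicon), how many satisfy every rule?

Candidates per position — 1:thumee {Noun,Conj}; 2:thumee {Noun,Conj}; 3:thougarp {Conj,Adj}; 4:teispiak {Det,Prep}; 5:thougarp {Conj,Adj}; 6:kleil {Conj}; 7:proipoin {Adj}; 8:dridaa {Prep,Conj}; 9:proipoin {Adj}.
There are 64 candidate sequences in total.
Checking each against the rules leaves 10 sequences.
Count = 10.

10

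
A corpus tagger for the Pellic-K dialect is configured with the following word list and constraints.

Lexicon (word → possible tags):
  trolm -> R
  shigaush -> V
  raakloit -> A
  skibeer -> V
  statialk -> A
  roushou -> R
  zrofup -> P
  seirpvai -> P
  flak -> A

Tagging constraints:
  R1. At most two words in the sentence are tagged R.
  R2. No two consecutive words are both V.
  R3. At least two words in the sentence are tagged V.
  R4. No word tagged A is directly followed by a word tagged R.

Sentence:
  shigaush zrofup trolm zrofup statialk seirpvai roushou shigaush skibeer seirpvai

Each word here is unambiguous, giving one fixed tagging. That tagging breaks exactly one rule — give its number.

2

Fixed tagging: V P R P A P R V V P.
Checking each rule: R1 pass, R2 fail, R3 pass, R4 pass.
Only rule 2 fails.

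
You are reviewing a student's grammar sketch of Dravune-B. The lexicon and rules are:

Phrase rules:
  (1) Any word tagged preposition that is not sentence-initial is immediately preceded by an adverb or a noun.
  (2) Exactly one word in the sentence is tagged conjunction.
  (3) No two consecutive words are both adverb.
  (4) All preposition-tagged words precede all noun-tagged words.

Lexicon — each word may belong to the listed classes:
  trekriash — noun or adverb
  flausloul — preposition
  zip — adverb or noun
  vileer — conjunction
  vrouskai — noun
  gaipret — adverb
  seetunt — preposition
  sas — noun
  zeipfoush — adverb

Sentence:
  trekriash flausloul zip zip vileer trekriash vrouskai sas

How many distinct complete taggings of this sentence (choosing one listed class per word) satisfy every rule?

6

Candidates per position — 1:trekriash {noun,adverb}; 2:flausloul {preposition}; 3:zip {adverb,noun}; 4:zip {adverb,noun}; 5:vileer {conjunction}; 6:trekriash {noun,adverb}; 7:vrouskai {noun}; 8:sas {noun}.
There are 16 candidate sequences in total.
Checking each against the rules leaves 6 sequences.
Count = 6.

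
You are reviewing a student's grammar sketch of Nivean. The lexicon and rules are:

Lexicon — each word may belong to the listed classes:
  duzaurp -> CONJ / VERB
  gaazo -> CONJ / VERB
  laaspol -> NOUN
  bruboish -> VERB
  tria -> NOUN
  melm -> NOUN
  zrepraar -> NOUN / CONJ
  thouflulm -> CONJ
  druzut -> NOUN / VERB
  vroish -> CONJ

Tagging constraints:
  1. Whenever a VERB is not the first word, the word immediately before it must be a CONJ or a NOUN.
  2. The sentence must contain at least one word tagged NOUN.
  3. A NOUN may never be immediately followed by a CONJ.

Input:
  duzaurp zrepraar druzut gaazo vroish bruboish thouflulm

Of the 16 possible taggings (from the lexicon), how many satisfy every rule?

6

Candidates per position — 1:duzaurp {CONJ,VERB}; 2:zrepraar {NOUN,CONJ}; 3:druzut {NOUN,VERB}; 4:gaazo {CONJ,VERB}; 5:vroish {CONJ}; 6:bruboish {VERB}; 7:thouflulm {CONJ}.
There are 16 candidate sequences in total.
Checking each against the rules leaves 6 sequences.
Count = 6.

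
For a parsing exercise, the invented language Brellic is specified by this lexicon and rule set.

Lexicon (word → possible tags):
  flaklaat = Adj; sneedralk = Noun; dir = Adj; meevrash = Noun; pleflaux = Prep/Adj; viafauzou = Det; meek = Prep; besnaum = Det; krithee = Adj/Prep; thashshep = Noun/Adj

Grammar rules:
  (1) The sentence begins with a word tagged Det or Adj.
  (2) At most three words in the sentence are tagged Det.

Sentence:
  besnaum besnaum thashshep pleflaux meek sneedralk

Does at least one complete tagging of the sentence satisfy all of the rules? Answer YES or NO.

Candidates per position — 1:besnaum {Det}; 2:besnaum {Det}; 3:thashshep {Noun,Adj}; 4:pleflaux {Prep,Adj}; 5:meek {Prep}; 6:sneedralk {Noun}.
One satisfying assignment: Det Det Noun Adj Prep Noun.
Checking: rule 1 ✓; rule 2 ✓.

YES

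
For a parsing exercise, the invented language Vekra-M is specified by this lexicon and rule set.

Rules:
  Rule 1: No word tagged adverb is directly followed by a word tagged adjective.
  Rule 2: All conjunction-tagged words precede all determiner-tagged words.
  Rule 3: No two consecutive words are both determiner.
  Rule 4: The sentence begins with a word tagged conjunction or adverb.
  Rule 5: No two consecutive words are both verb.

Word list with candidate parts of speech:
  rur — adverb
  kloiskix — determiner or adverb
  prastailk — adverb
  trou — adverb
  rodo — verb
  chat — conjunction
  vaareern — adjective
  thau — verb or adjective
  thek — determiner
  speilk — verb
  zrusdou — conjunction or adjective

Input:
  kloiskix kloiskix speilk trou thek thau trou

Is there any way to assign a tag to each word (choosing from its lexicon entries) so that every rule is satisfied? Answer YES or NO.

Candidates per position — 1:kloiskix {determiner,adverb}; 2:kloiskix {determiner,adverb}; 3:speilk {verb}; 4:trou {adverb}; 5:thek {determiner}; 6:thau {verb,adjective}; 7:trou {adverb}.
One satisfying assignment: adverb determiner verb adverb determiner verb adverb.
Verifying each rule — rule 1 holds; rule 2 holds; rule 3 holds; rule 4 holds; rule 5 holds.

YES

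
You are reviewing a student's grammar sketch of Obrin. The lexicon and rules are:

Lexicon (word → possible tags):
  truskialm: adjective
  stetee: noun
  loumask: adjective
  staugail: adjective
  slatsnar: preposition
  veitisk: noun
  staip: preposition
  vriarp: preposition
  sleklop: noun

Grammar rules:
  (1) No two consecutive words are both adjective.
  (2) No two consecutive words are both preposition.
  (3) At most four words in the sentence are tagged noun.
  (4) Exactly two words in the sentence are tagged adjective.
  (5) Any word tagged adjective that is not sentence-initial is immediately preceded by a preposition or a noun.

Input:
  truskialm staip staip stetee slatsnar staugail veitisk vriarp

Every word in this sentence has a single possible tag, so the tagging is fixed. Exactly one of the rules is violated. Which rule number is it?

Fixed tagging: adjective preposition preposition noun preposition adjective noun preposition.
Applying the rules: R1 ok, R2 fails, R3 ok, R4 ok, R5 ok.
Only rule 2 fails.

2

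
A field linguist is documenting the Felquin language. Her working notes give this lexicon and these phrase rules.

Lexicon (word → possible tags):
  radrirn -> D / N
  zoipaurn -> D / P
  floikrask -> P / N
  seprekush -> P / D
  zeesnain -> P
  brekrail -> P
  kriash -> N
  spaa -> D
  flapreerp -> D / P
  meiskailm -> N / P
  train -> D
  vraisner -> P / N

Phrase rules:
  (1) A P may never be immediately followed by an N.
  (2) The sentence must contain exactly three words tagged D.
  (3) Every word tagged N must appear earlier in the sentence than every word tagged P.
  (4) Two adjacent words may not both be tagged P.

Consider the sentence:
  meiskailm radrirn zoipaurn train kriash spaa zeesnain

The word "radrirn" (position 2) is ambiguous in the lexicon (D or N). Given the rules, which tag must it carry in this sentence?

Candidates per position — 1:meiskailm {N,P}; 2:radrirn {D,N}; 3:zoipaurn {D,P}; 4:train {D}; 5:kriash {N}; 6:spaa {D}; 7:zeesnain {P}.
Position 1: tagging it P would leave rule 3 unsatisfiable, so it must be N.
Position 3: tagging it P would leave rule 3 unsatisfiable, so it must be D.
Position 2: tagging it D would leave rule 2 unsatisfiable, so it must be N.
So the tagging must be: N N D D N D P.
Rule-by-rule: rule 1 ok; rule 2 ok; rule 3 ok; rule 4 ok.

N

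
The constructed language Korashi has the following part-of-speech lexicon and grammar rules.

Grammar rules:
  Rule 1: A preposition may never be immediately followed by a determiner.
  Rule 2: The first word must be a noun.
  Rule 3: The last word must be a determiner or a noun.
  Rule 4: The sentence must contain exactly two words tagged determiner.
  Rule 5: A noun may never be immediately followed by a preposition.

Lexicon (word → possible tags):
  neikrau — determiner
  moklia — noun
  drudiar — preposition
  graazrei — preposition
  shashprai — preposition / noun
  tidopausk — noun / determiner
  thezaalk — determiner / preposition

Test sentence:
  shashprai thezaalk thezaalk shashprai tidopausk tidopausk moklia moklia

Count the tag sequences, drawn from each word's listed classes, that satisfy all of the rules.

5

Candidates per position — 1:shashprai {preposition,noun}; 2:thezaalk {determiner,preposition}; 3:thezaalk {determiner,preposition}; 4:shashprai {preposition,noun}; 5:tidopausk {noun,determiner}; 6:tidopausk {noun,determiner}; 7:moklia {noun}; 8:moklia {noun}.
There are 64 candidate sequences in total.
The sequences that satisfy every rule: noun determiner determiner preposition noun noun noun noun; noun determiner determiner noun noun noun noun noun; noun determiner preposition preposition noun determiner noun noun; noun determiner preposition noun noun determiner noun noun; noun determiner preposition noun determiner noun noun noun.
Count = 5.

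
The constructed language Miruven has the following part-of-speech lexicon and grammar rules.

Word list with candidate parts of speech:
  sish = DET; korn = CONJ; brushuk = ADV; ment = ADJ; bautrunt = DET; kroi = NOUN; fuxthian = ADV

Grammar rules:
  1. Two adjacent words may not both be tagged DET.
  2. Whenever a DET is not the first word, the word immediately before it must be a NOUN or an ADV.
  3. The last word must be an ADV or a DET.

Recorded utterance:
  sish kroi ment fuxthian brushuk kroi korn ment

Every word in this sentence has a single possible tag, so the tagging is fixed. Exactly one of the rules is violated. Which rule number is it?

Fixed tagging: DET NOUN ADJ ADV ADV NOUN CONJ ADJ.
Checking each rule: R1 ✓, R2 ✓, R3 ✗.
Only rule 3 fails.

3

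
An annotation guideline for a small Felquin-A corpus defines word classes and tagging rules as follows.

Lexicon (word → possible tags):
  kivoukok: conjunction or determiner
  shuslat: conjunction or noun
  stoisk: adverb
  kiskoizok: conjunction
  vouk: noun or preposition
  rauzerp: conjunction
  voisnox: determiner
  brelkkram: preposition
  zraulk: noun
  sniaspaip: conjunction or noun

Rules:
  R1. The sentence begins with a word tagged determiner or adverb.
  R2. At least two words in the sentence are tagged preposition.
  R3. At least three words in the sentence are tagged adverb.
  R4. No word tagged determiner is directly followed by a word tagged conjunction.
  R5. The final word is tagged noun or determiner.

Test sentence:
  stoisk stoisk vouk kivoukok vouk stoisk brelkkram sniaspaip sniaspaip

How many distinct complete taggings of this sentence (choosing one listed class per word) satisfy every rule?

Candidates per position — 1:stoisk {adverb}; 2:stoisk {adverb}; 3:vouk {noun,preposition}; 4:kivoukok {conjunction,determiner}; 5:vouk {noun,preposition}; 6:stoisk {adverb}; 7:brelkkram {preposition}; 8:sniaspaip {conjunction,noun}; 9:sniaspaip {conjunction,noun}.
There are 32 candidate sequences in total.
Checking each against the rules leaves 12 sequences.
Count = 12.

12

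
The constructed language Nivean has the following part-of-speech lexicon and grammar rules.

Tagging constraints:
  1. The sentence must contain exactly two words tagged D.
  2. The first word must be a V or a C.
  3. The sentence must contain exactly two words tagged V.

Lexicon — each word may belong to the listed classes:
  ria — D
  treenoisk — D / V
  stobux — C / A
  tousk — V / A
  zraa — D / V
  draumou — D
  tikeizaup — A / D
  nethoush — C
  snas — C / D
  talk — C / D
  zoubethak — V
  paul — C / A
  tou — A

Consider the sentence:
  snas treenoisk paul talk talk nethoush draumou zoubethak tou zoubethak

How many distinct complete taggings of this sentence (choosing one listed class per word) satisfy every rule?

2

Candidates per position — 1:snas {C,D}; 2:treenoisk {D,V}; 3:paul {C,A}; 4:talk {C,D}; 5:talk {C,D}; 6:nethoush {C}; 7:draumou {D}; 8:zoubethak {V}; 9:tou {A}; 10:zoubethak {V}.
There are 32 candidate sequences in total.
The sequences that satisfy every rule: C D C C C C D V A V; C D A C C C D V A V.
Count = 2.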